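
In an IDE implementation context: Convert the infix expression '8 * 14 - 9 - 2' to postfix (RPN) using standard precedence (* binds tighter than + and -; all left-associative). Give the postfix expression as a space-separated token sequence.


Applying the shunting-yard algorithm:
  Operand 8 -> output
  Push '*' onto operator stack -> op-stack: [*]
  Operand 14 -> output
  See '-' (prec 1); top '*' (prec 2) >= it -> pop '*' to output
  Push '-' onto operator stack -> op-stack: [-]
  Operand 9 -> output
  See '-' (prec 1); top '-' (prec 1) >= it -> pop '-' to output
  Push '-' onto operator stack -> op-stack: [-]
  Operand 2 -> output
  End of input: pop '-' to output
Postfix result: 8 14 * 9 - 2 -

8 14 * 9 - 2 -


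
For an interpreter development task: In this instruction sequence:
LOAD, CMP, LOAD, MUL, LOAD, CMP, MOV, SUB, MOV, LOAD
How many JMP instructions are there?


Scanning instruction sequence for JMP:
  Position 1: LOAD
  Position 2: CMP
  Position 3: LOAD
  Position 4: MUL
  Position 5: LOAD
  Position 6: CMP
  Position 7: MOV
  Position 8: SUB
  Position 9: MOV
  Position 10: LOAD
Matches at positions: []
Total JMP count: 0

0


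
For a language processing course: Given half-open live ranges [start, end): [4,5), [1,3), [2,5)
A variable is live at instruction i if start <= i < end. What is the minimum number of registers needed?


Live ranges:
  Var0: [4, 5)
  Var1: [1, 3)
  Var2: [2, 5)
Sweep-line events (position, delta, active):
  pos=1 start -> active=1
  pos=2 start -> active=2
  pos=3 end -> active=1
  pos=4 start -> active=2
  pos=5 end -> active=1
  pos=5 end -> active=0
Maximum simultaneous active: 2
Minimum registers needed: 2

2


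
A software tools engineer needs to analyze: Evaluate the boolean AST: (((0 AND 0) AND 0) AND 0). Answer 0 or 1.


Step 1: Evaluate inner node
  0 AND 0 = 0
Step 2: Evaluate next node
  0 AND 0 = 0
Step 3: Evaluate root node
  0 AND 0 = 0

0


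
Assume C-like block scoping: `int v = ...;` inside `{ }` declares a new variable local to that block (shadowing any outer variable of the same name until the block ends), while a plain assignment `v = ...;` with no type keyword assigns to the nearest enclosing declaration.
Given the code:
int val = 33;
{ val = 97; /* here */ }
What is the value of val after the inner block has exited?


Analyzing scoping rules:
Outer scope: declares val = 33
Inner block: 'val = 97;' has no type keyword, so it is an assignment to the outer val (no shadowing)
The assignment changed the outer variable itself, so the new value persists after the block -> 97
Result: 97

97


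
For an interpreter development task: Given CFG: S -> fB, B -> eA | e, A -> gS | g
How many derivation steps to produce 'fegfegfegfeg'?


Grammar: S -> fB, B -> eA | e, A -> gS | g
Deriving 'fegfegfegfeg':
Step 1: S -> fB => fB
Step 2: B -> eA => feA
Step 3: A -> gS => fegS
Step 4: S -> fB => fegfB
Step 5: B -> eA => fegfeA
Step 6: A -> gS => fegfegS
Step 7: S -> fB => fegfegfB
Step 8: B -> eA => fegfegfeA
Step 9: A -> gS => fegfegfegS
Step 10: S -> fB => fegfegfegfB
Step 11: B -> eA => fegfegfegfeA
Step 12: A -> g => fegfegfegfeg
Total derivation steps: 12

12


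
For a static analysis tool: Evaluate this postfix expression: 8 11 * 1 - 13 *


Processing tokens left to right:
Push 8, Push 11
Pop 8 and 11, compute 8 * 11 = 88, push 88
Push 1
Pop 88 and 1, compute 88 - 1 = 87, push 87
Push 13
Pop 87 and 13, compute 87 * 13 = 1131, push 1131
Stack result: 1131

1131


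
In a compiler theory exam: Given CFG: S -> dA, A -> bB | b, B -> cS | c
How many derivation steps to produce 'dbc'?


Grammar: S -> dA, A -> bB | b, B -> cS | c
Deriving 'dbc':
Step 1: S -> dA => dA
Step 2: A -> bB => dbB
Step 3: B -> c => dbc
Total derivation steps: 3

3


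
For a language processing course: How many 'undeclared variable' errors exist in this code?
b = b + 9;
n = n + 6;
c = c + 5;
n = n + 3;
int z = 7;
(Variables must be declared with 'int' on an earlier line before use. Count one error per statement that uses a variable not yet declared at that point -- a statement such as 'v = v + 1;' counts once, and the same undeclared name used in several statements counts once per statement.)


Scanning code line by line:
  Line 1: use 'b' -> ERROR (undeclared)
  Line 2: use 'n' -> ERROR (undeclared)
  Line 3: use 'c' -> ERROR (undeclared)
  Line 4: use 'n' -> ERROR (undeclared)
  Line 5: declare 'z' -> declared = ['z']
Total undeclared variable errors: 4

4


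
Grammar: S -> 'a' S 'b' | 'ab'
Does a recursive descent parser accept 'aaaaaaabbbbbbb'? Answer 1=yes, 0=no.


Grammar accepts strings of the form a^n b^n (n >= 1)
Word: 'aaaaaaabbbbbbb'
Counting: 7 a's and 7 b's
Check: 7 == 7? Yes
Derivation (S -> aSb applied 6 time(s), then S -> ab): S => aSb => aaSbb => aaaSbbb => aaaaSbbbb => aaaaaSbbbbb => aaaaaaSbbbbbb => aaaaaaabbbbbbb
Accepted

1


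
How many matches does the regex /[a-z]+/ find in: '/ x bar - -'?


Pattern: /[a-z]+/ (identifiers)
Input: '/ x bar - -'
Scanning for matches:
  Match 1: 'x'
  Match 2: 'bar'
Total matches: 2

2


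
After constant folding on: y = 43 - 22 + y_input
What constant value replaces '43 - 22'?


Identifying constant sub-expression:
  Original: y = 43 - 22 + y_input
  43 and 22 are both compile-time constants
  Evaluating: 43 - 22 = 21
  After folding: y = 21 + y_input

21


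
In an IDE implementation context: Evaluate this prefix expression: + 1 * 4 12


Parsing prefix expression: + 1 * 4 12
Step 1: Innermost operation '* 4 12'
  4 * 12 = 48
Step 2: Outer operation '+ 1 [48]'
  1 + 48 = 49

49


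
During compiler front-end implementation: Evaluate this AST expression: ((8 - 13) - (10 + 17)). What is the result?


Expression: ((8 - 13) - (10 + 17))
Evaluating step by step:
  8 - 13 = -5
  10 + 17 = 27
  -5 - 27 = -32
Result: -32

-32


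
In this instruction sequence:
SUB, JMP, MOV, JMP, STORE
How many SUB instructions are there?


Scanning instruction sequence for SUB:
  Position 1: SUB <- MATCH
  Position 2: JMP
  Position 3: MOV
  Position 4: JMP
  Position 5: STORE
Matches at positions: [1]
Total SUB count: 1

1


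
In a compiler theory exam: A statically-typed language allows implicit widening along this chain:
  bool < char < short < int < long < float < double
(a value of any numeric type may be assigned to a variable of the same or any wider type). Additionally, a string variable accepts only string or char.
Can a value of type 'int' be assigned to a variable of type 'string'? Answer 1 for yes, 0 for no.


Target variable type: string
Source value type: int
Rule: string accepts only {string, char}
  source 'int' in {string, char}? No
Result: 0

0


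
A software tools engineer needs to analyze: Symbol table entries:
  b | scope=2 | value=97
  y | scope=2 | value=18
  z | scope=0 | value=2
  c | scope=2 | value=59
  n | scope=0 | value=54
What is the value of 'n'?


Searching symbol table for 'n':
  b | scope=2 | value=97
  y | scope=2 | value=18
  z | scope=0 | value=2
  c | scope=2 | value=59
  n | scope=0 | value=54 <- MATCH
Found 'n' at scope 0 with value 54

54


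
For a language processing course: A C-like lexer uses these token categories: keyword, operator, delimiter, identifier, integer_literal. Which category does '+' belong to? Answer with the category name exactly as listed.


Token: '+'
Checking categories:
  identifier: no
  integer_literal: no
  operator: YES
  keyword: no
  delimiter: no
Category: operator

operator


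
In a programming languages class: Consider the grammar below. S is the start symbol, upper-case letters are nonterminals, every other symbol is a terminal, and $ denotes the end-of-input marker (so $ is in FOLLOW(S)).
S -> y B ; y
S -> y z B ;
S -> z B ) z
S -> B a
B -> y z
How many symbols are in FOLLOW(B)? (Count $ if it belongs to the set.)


S is the start symbol and does not occur in any rule body, so FOLLOW(S) = {$}.
Examining every occurrence of B in a rule body:
  S -> y B ; y : B is followed by terminal ';' -> add ';'
  S -> y z B ; : B is followed by terminal ';' -> add ';' (already in the set)
  S -> z B ) z : B is followed by terminal ')' -> add ')'
  S -> B a : B is followed by terminal 'a' -> add 'a'
  B -> y z : B does not occur in the body -> contributes nothing
FOLLOW(B) = {), ;, a}
Count: 3

3


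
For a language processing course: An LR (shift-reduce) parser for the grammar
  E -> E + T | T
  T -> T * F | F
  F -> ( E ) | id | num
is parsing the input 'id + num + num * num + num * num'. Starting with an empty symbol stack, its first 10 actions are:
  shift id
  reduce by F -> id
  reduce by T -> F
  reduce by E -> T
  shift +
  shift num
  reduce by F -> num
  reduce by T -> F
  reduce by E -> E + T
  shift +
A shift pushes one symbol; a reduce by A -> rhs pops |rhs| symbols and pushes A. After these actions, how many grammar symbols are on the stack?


Tracking the symbol stack through each action:
  Action 1: shift 'id' : push -> stack = [id] (size 1)
  Action 2: reduce by F -> id : pop 1, push F -> stack = [F] (size 1)
  Action 3: reduce by T -> F : pop 1, push T -> stack = [T] (size 1)
  Action 4: reduce by E -> T : pop 1, push E -> stack = [E] (size 1)
  Action 5: shift '+' : push -> stack = [E, +] (size 2)
  Action 6: shift 'num' : push -> stack = [E, +, num] (size 3)
  Action 7: reduce by F -> num : pop 1, push F -> stack = [E, +, F] (size 3)
  Action 8: reduce by T -> F : pop 1, push T -> stack = [E, +, T] (size 3)
  Action 9: reduce by E -> E + T : pop 3, push E -> stack = [E] (size 1)
  Action 10: shift '+' : push -> stack = [E, +] (size 2)
Final stack size: 2

2


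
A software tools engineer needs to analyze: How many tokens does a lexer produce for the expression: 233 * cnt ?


Scanning '233 * cnt'
Token 1: '233' -> integer_literal
Token 2: '*' -> operator
Token 3: 'cnt' -> identifier
Total tokens: 3

3


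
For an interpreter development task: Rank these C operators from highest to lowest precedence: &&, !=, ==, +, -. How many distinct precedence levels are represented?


Looking up precedence for each operator:
  && -> precedence 2
  != -> precedence 3
  == -> precedence 3
  + -> precedence 5
  - -> precedence 5
Sorted highest to lowest: +, -, !=, ==, &&
Distinct precedence values: [5, 3, 2]
Number of distinct levels: 3

3


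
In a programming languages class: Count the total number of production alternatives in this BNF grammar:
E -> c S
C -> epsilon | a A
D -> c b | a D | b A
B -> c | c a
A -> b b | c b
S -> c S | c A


Counting alternatives per rule:
  E: 1 alternative(s)
  C: 2 alternative(s)
  D: 3 alternative(s)
  B: 2 alternative(s)
  A: 2 alternative(s)
  S: 2 alternative(s)
Sum: 1 + 2 + 3 + 2 + 2 + 2 = 12

12


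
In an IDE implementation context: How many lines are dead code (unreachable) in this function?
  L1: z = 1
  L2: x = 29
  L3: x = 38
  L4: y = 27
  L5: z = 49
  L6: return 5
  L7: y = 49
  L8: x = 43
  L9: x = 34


Analyzing control flow:
  L1: reachable (before return)
  L2: reachable (before return)
  L3: reachable (before return)
  L4: reachable (before return)
  L5: reachable (before return)
  L6: reachable (return statement)
  L7: DEAD (after return at L6)
  L8: DEAD (after return at L6)
  L9: DEAD (after return at L6)
Return at L6, total lines = 9
Dead lines: L7 through L9
Count: 3

3


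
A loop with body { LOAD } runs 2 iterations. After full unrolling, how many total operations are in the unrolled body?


Loop body operations: LOAD (1 op per iteration)
Unrolling 2 iterations:
  Iteration 1: LOAD (1 ops)
  Iteration 2: LOAD (1 ops)
Total: 2 iterations * 1 ops/iter = 2 operations

2


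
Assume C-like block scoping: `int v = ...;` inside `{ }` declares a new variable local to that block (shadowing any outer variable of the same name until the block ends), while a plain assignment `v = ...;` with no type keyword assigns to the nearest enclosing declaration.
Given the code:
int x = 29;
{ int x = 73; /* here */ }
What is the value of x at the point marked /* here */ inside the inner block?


Analyzing scoping rules:
Outer scope: declares x = 29
Inner block: 'int x = 73;' declares a NEW x that shadows the outer one
Inside the block the inner declaration is in scope -> 73
Result: 73

73


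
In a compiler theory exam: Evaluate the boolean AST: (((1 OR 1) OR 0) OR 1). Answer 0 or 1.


Step 1: Evaluate inner node
  1 OR 1 = 1
Step 2: Evaluate next node
  1 OR 0 = 1
Step 3: Evaluate root node
  1 OR 1 = 1

1


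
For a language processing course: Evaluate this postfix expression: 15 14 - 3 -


Processing tokens left to right:
Push 15, Push 14
Pop 15 and 14, compute 15 - 14 = 1, push 1
Push 3
Pop 1 and 3, compute 1 - 3 = -2, push -2
Stack result: -2

-2


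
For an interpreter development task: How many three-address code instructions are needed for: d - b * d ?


Expression: d - b * d
Generating three-address code (respecting * over +/- precedence):
  Instruction 1: t1 = b * d
  Instruction 2: t2 = d - t1
Total instructions: 2

2


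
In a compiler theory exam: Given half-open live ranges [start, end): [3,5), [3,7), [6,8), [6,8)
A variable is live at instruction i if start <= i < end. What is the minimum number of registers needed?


Live ranges:
  Var0: [3, 5)
  Var1: [3, 7)
  Var2: [6, 8)
  Var3: [6, 8)
Sweep-line events (position, delta, active):
  pos=3 start -> active=1
  pos=3 start -> active=2
  pos=5 end -> active=1
  pos=6 start -> active=2
  pos=6 start -> active=3
  pos=7 end -> active=2
  pos=8 end -> active=1
  pos=8 end -> active=0
Maximum simultaneous active: 3
Minimum registers needed: 3

3


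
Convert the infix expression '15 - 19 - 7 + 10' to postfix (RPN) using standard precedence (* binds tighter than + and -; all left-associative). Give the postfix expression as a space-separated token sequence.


Applying the shunting-yard algorithm:
  Operand 15 -> output
  Push '-' onto operator stack -> op-stack: [-]
  Operand 19 -> output
  See '-' (prec 1); top '-' (prec 1) >= it -> pop '-' to output
  Push '-' onto operator stack -> op-stack: [-]
  Operand 7 -> output
  See '+' (prec 1); top '-' (prec 1) >= it -> pop '-' to output
  Push '+' onto operator stack -> op-stack: [+]
  Operand 10 -> output
  End of input: pop '+' to output
Postfix result: 15 19 - 7 - 10 +

15 19 - 7 - 10 +


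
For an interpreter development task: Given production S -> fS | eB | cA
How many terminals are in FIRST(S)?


Production: S -> fS | eB | cA
Examining each alternative for leading terminals:
  S -> fS : first terminal = 'f'
  S -> eB : first terminal = 'e'
  S -> cA : first terminal = 'c'
FIRST(S) = {c, e, f}
Count: 3

3


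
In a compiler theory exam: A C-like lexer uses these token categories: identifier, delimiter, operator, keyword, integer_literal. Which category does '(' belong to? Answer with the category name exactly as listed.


Token: '('
Checking categories:
  identifier: no
  integer_literal: no
  operator: no
  keyword: no
  delimiter: YES
Category: delimiter

delimiter


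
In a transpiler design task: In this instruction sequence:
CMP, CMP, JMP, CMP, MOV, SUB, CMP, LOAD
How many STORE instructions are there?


Scanning instruction sequence for STORE:
  Position 1: CMP
  Position 2: CMP
  Position 3: JMP
  Position 4: CMP
  Position 5: MOV
  Position 6: SUB
  Position 7: CMP
  Position 8: LOAD
Matches at positions: []
Total STORE count: 0

0


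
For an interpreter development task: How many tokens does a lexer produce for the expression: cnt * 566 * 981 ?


Scanning 'cnt * 566 * 981'
Token 1: 'cnt' -> identifier
Token 2: '*' -> operator
Token 3: '566' -> integer_literal
Token 4: '*' -> operator
Token 5: '981' -> integer_literal
Total tokens: 5

5


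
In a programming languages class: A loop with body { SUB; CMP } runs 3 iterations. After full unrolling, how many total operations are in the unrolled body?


Loop body operations: SUB, CMP (2 ops per iteration)
Unrolling 3 iterations:
  Iteration 1: SUB, CMP (2 ops)
  Iteration 2: SUB, CMP (2 ops)
  Iteration 3: SUB, CMP (2 ops)
Total: 3 iterations * 2 ops/iter = 6 operations

6


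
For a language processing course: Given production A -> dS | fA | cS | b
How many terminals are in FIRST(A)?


Production: A -> dS | fA | cS | b
Examining each alternative for leading terminals:
  A -> dS : first terminal = 'd'
  A -> fA : first terminal = 'f'
  A -> cS : first terminal = 'c'
  A -> b : first terminal = 'b'
FIRST(A) = {b, c, d, f}
Count: 4

4


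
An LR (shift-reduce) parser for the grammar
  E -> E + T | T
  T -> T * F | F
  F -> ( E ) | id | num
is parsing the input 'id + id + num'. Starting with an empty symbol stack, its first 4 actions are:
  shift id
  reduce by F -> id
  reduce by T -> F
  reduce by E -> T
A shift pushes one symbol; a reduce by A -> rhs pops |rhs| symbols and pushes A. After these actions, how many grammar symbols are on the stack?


Tracking the symbol stack through each action:
  Action 1: shift 'id' : push -> stack = [id] (size 1)
  Action 2: reduce by F -> id : pop 1, push F -> stack = [F] (size 1)
  Action 3: reduce by T -> F : pop 1, push T -> stack = [T] (size 1)
  Action 4: reduce by E -> T : pop 1, push E -> stack = [E] (size 1)
Final stack size: 1

1


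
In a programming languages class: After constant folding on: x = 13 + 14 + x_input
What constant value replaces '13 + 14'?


Identifying constant sub-expression:
  Original: x = 13 + 14 + x_input
  13 and 14 are both compile-time constants
  Evaluating: 13 + 14 = 27
  After folding: x = 27 + x_input

27


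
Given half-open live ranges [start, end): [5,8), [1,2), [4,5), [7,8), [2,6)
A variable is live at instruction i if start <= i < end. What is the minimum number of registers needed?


Live ranges:
  Var0: [5, 8)
  Var1: [1, 2)
  Var2: [4, 5)
  Var3: [7, 8)
  Var4: [2, 6)
Sweep-line events (position, delta, active):
  pos=1 start -> active=1
  pos=2 end -> active=0
  pos=2 start -> active=1
  pos=4 start -> active=2
  pos=5 end -> active=1
  pos=5 start -> active=2
  pos=6 end -> active=1
  pos=7 start -> active=2
  pos=8 end -> active=1
  pos=8 end -> active=0
Maximum simultaneous active: 2
Minimum registers needed: 2

2


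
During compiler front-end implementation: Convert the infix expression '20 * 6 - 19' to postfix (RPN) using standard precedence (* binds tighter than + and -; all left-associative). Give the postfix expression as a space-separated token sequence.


Applying the shunting-yard algorithm:
  Operand 20 -> output
  Push '*' onto operator stack -> op-stack: [*]
  Operand 6 -> output
  See '-' (prec 1); top '*' (prec 2) >= it -> pop '*' to output
  Push '-' onto operator stack -> op-stack: [-]
  Operand 19 -> output
  End of input: pop '-' to output
Postfix result: 20 6 * 19 -

20 6 * 19 -


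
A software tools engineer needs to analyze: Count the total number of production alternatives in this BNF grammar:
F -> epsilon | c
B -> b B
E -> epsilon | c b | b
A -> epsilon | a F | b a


Counting alternatives per rule:
  F: 2 alternative(s)
  B: 1 alternative(s)
  E: 3 alternative(s)
  A: 3 alternative(s)
Sum: 2 + 1 + 3 + 3 = 9

9


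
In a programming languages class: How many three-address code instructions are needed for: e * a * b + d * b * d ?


Expression: e * a * b + d * b * d
Generating three-address code (respecting * over +/- precedence):
  Instruction 1: t1 = e * a
  Instruction 2: t2 = t1 * b
  Instruction 3: t3 = d * b
  Instruction 4: t4 = t3 * d
  Instruction 5: t5 = t2 + t4
Total instructions: 5

5


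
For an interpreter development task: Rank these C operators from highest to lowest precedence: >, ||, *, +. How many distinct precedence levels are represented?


Looking up precedence for each operator:
  > -> precedence 4
  || -> precedence 1
  * -> precedence 6
  + -> precedence 5
Sorted highest to lowest: *, +, >, ||
Distinct precedence values: [6, 5, 4, 1]
Number of distinct levels: 4

4


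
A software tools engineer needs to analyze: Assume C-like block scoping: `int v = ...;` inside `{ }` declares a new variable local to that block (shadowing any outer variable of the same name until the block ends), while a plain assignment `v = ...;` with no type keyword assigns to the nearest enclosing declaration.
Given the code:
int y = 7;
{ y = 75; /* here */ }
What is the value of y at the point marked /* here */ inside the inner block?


Analyzing scoping rules:
Outer scope: declares y = 7
Inner block: 'y = 75;' has no type keyword, so it is an assignment to the outer y (no shadowing)
Inside the block, after the assignment -> 75
Result: 75

75


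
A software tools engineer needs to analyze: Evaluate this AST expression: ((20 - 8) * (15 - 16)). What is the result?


Expression: ((20 - 8) * (15 - 16))
Evaluating step by step:
  20 - 8 = 12
  15 - 16 = -1
  12 * -1 = -12
Result: -12

-12


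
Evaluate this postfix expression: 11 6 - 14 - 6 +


Processing tokens left to right:
Push 11, Push 6
Pop 11 and 6, compute 11 - 6 = 5, push 5
Push 14
Pop 5 and 14, compute 5 - 14 = -9, push -9
Push 6
Pop -9 and 6, compute -9 + 6 = -3, push -3
Stack result: -3

-3


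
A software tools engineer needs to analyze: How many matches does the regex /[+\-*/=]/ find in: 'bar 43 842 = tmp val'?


Pattern: /[+\-*/=]/ (operators)
Input: 'bar 43 842 = tmp val'
Scanning for matches:
  Match 1: '='
Total matches: 1

1


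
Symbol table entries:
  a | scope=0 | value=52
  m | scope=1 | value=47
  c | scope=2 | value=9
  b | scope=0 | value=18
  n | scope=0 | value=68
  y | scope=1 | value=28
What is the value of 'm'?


Searching symbol table for 'm':
  a | scope=0 | value=52
  m | scope=1 | value=47 <- MATCH
  c | scope=2 | value=9
  b | scope=0 | value=18
  n | scope=0 | value=68
  y | scope=1 | value=28
Found 'm' at scope 1 with value 47

47


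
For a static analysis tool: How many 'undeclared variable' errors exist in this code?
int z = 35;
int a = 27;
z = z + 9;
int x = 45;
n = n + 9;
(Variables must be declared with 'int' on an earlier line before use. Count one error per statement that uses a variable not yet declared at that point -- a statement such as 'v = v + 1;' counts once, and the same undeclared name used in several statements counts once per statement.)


Scanning code line by line:
  Line 1: declare 'z' -> declared = ['z']
  Line 2: declare 'a' -> declared = ['a', 'z']
  Line 3: use 'z' -> OK (declared)
  Line 4: declare 'x' -> declared = ['a', 'x', 'z']
  Line 5: use 'n' -> ERROR (undeclared)
Total undeclared variable errors: 1

1


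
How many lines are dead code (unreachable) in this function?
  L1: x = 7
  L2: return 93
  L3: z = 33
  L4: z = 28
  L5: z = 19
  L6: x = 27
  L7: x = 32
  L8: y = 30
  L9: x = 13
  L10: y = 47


Analyzing control flow:
  L1: reachable (before return)
  L2: reachable (return statement)
  L3: DEAD (after return at L2)
  L4: DEAD (after return at L2)
  L5: DEAD (after return at L2)
  L6: DEAD (after return at L2)
  L7: DEAD (after return at L2)
  L8: DEAD (after return at L2)
  L9: DEAD (after return at L2)
  L10: DEAD (after return at L2)
Return at L2, total lines = 10
Dead lines: L3 through L10
Count: 8

8


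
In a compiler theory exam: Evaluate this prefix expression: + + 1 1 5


Parsing prefix expression: + + 1 1 5
Step 1: Innermost operation '+ 1 1'
  1 + 1 = 2
Step 2: Outer operation '+ [2] 5'
  2 + 5 = 7

7


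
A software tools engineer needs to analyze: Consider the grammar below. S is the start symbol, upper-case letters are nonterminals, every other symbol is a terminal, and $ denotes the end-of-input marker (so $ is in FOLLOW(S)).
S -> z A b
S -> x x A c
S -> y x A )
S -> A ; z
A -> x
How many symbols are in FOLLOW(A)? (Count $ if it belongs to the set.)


S is the start symbol and does not occur in any rule body, so FOLLOW(S) = {$}.
Examining every occurrence of A in a rule body:
  S -> z A b : A is followed by terminal 'b' -> add 'b'
  S -> x x A c : A is followed by terminal 'c' -> add 'c'
  S -> y x A ) : A is followed by terminal ')' -> add ')'
  S -> A ; z : A is followed by terminal ';' -> add ';'
  A -> x : A does not occur in the body -> contributes nothing
FOLLOW(A) = {), ;, b, c}
Count: 4

4


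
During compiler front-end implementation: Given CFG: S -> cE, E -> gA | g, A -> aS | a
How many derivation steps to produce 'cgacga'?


Grammar: S -> cE, E -> gA | g, A -> aS | a
Deriving 'cgacga':
Step 1: S -> cE => cE
Step 2: E -> gA => cgA
Step 3: A -> aS => cgaS
Step 4: S -> cE => cgacE
Step 5: E -> gA => cgacgA
Step 6: A -> a => cgacga
Total derivation steps: 6

6


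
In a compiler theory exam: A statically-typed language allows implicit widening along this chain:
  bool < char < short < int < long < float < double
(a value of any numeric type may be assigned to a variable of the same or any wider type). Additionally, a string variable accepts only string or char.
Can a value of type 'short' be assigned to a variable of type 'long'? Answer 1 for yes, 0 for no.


Target variable type: long
Source value type: short
Numeric ranks: short=2, long=4
Widening allowed iff rank(source) <= rank(target): 2 <= 4? Yes
Result: 1

1


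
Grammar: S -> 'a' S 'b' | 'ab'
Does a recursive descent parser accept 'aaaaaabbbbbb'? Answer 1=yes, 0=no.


Grammar accepts strings of the form a^n b^n (n >= 1)
Word: 'aaaaaabbbbbb'
Counting: 6 a's and 6 b's
Check: 6 == 6? Yes
Derivation (S -> aSb applied 5 time(s), then S -> ab): S => aSb => aaSbb => aaaSbbb => aaaaSbbbb => aaaaaSbbbbb => aaaaaabbbbbb
Accepted

1


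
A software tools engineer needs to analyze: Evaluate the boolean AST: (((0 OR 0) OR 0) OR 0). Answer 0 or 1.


Step 1: Evaluate inner node
  0 OR 0 = 0
Step 2: Evaluate next node
  0 OR 0 = 0
Step 3: Evaluate root node
  0 OR 0 = 0

0


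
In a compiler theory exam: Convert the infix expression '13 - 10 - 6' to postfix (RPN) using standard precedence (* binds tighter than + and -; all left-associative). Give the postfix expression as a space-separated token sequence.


Applying the shunting-yard algorithm:
  Operand 13 -> output
  Push '-' onto operator stack -> op-stack: [-]
  Operand 10 -> output
  See '-' (prec 1); top '-' (prec 1) >= it -> pop '-' to output
  Push '-' onto operator stack -> op-stack: [-]
  Operand 6 -> output
  End of input: pop '-' to output
Postfix result: 13 10 - 6 -

13 10 - 6 -


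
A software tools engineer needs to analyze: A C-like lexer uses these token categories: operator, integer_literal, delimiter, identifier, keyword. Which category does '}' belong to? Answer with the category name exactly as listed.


Token: '}'
Checking categories:
  identifier: no
  integer_literal: no
  operator: no
  keyword: no
  delimiter: YES
Category: delimiter

delimiter


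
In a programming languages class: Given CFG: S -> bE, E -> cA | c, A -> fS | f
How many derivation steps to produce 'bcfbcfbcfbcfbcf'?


Grammar: S -> bE, E -> cA | c, A -> fS | f
Deriving 'bcfbcfbcfbcfbcf':
Step 1: S -> bE => bE
Step 2: E -> cA => bcA
Step 3: A -> fS => bcfS
Step 4: S -> bE => bcfbE
Step 5: E -> cA => bcfbcA
Step 6: A -> fS => bcfbcfS
Step 7: S -> bE => bcfbcfbE
Step 8: E -> cA => bcfbcfbcA
Step 9: A -> fS => bcfbcfbcfS
Step 10: S -> bE => bcfbcfbcfbE
Step 11: E -> cA => bcfbcfbcfbcA
Step 12: A -> fS => bcfbcfbcfbcfS
Step 13: S -> bE => bcfbcfbcfbcfbE
Step 14: E -> cA => bcfbcfbcfbcfbcA
Step 15: A -> f => bcfbcfbcfbcfbcf
Total derivation steps: 15

15


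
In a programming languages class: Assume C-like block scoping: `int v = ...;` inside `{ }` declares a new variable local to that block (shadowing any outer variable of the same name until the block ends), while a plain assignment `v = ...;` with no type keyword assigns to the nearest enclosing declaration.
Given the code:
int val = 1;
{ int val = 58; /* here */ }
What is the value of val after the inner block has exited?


Analyzing scoping rules:
Outer scope: declares val = 1
Inner block: 'int val = 58;' declares a NEW val that shadows the outer one
When the block exits the inner val goes out of scope; the outer val was never modified -> 1
Result: 1

1


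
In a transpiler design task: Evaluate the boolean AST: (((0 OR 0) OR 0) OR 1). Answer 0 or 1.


Step 1: Evaluate inner node
  0 OR 0 = 0
Step 2: Evaluate next node
  0 OR 0 = 0
Step 3: Evaluate root node
  0 OR 1 = 1

1


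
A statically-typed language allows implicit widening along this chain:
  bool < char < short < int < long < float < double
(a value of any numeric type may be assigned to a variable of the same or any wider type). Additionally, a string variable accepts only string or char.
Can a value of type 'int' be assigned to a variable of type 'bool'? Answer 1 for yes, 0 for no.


Target variable type: bool
Source value type: int
Numeric ranks: int=3, bool=0
Widening allowed iff rank(source) <= rank(target): 3 <= 0? No
Result: 0

0


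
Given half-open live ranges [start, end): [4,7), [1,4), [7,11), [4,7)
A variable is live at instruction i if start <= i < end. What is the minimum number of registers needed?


Live ranges:
  Var0: [4, 7)
  Var1: [1, 4)
  Var2: [7, 11)
  Var3: [4, 7)
Sweep-line events (position, delta, active):
  pos=1 start -> active=1
  pos=4 end -> active=0
  pos=4 start -> active=1
  pos=4 start -> active=2
  pos=7 end -> active=1
  pos=7 end -> active=0
  pos=7 start -> active=1
  pos=11 end -> active=0
Maximum simultaneous active: 2
Minimum registers needed: 2

2


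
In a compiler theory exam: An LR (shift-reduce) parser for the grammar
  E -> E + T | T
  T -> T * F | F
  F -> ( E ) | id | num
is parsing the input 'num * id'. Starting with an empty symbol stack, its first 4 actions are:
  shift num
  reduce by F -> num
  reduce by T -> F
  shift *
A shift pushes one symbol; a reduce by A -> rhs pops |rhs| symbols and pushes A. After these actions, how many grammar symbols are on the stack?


Tracking the symbol stack through each action:
  Action 1: shift 'num' : push -> stack = [num] (size 1)
  Action 2: reduce by F -> num : pop 1, push F -> stack = [F] (size 1)
  Action 3: reduce by T -> F : pop 1, push T -> stack = [T] (size 1)
  Action 4: shift '*' : push -> stack = [T, *] (size 2)
Final stack size: 2

2


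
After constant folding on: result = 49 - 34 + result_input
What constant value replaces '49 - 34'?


Identifying constant sub-expression:
  Original: result = 49 - 34 + result_input
  49 and 34 are both compile-time constants
  Evaluating: 49 - 34 = 15
  After folding: result = 15 + result_input

15


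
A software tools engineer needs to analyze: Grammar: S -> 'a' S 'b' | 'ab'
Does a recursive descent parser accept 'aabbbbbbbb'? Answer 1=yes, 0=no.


Grammar accepts strings of the form a^n b^n (n >= 1)
Word: 'aabbbbbbbb'
Counting: 2 a's and 8 b's
Check: 2 == 8? No
Mismatch: a-count != b-count
Rejected

0


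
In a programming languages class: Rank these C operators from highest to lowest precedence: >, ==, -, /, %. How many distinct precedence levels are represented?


Looking up precedence for each operator:
  > -> precedence 4
  == -> precedence 3
  - -> precedence 5
  / -> precedence 6
  % -> precedence 6
Sorted highest to lowest: /, %, -, >, ==
Distinct precedence values: [6, 5, 4, 3]
Number of distinct levels: 4

4


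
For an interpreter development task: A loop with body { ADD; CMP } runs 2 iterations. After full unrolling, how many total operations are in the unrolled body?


Loop body operations: ADD, CMP (2 ops per iteration)
Unrolling 2 iterations:
  Iteration 1: ADD, CMP (2 ops)
  Iteration 2: ADD, CMP (2 ops)
Total: 2 iterations * 2 ops/iter = 4 operations

4


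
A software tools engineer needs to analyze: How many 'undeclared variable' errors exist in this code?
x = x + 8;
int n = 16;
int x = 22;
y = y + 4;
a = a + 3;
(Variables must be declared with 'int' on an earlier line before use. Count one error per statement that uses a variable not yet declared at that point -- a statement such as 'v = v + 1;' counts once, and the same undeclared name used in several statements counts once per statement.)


Scanning code line by line:
  Line 1: use 'x' -> ERROR (undeclared)
  Line 2: declare 'n' -> declared = ['n']
  Line 3: declare 'x' -> declared = ['n', 'x']
  Line 4: use 'y' -> ERROR (undeclared)
  Line 5: use 'a' -> ERROR (undeclared)
Total undeclared variable errors: 3

3


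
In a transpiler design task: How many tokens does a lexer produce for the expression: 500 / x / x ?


Scanning '500 / x / x'
Token 1: '500' -> integer_literal
Token 2: '/' -> operator
Token 3: 'x' -> identifier
Token 4: '/' -> operator
Token 5: 'x' -> identifier
Total tokens: 5

5


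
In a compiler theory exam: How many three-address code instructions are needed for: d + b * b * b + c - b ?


Expression: d + b * b * b + c - b
Generating three-address code (respecting * over +/- precedence):
  Instruction 1: t1 = b * b
  Instruction 2: t2 = t1 * b
  Instruction 3: t3 = d + t2
  Instruction 4: t4 = t3 + c
  Instruction 5: t5 = t4 - b
Total instructions: 5

5


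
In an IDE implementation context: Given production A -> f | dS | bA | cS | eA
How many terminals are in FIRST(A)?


Production: A -> f | dS | bA | cS | eA
Examining each alternative for leading terminals:
  A -> f : first terminal = 'f'
  A -> dS : first terminal = 'd'
  A -> bA : first terminal = 'b'
  A -> cS : first terminal = 'c'
  A -> eA : first terminal = 'e'
FIRST(A) = {b, c, d, e, f}
Count: 5

5


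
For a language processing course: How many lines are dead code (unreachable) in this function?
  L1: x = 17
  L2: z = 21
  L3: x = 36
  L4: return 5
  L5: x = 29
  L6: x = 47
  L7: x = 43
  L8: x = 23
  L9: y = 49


Analyzing control flow:
  L1: reachable (before return)
  L2: reachable (before return)
  L3: reachable (before return)
  L4: reachable (return statement)
  L5: DEAD (after return at L4)
  L6: DEAD (after return at L4)
  L7: DEAD (after return at L4)
  L8: DEAD (after return at L4)
  L9: DEAD (after return at L4)
Return at L4, total lines = 9
Dead lines: L5 through L9
Count: 5

5


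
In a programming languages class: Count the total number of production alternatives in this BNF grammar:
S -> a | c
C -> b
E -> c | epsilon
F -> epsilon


Counting alternatives per rule:
  S: 2 alternative(s)
  C: 1 alternative(s)
  E: 2 alternative(s)
  F: 1 alternative(s)
Sum: 2 + 1 + 2 + 1 = 6

6


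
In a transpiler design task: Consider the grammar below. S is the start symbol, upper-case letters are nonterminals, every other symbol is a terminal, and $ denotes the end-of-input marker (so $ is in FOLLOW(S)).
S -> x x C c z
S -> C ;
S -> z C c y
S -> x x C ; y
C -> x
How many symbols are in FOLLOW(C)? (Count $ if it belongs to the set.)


S is the start symbol and does not occur in any rule body, so FOLLOW(S) = {$}.
Examining every occurrence of C in a rule body:
  S -> x x C c z : C is followed by terminal 'c' -> add 'c'
  S -> C ; : C is followed by terminal ';' -> add ';'
  S -> z C c y : C is followed by terminal 'c' -> add 'c' (already in the set)
  S -> x x C ; y : C is followed by terminal ';' -> add ';' (already in the set)
  C -> x : C does not occur in the body -> contributes nothing
FOLLOW(C) = {;, c}
Count: 2

2


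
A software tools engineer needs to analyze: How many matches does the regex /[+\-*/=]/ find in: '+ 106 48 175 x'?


Pattern: /[+\-*/=]/ (operators)
Input: '+ 106 48 175 x'
Scanning for matches:
  Match 1: '+'
Total matches: 1

1


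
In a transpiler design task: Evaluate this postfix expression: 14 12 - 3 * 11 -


Processing tokens left to right:
Push 14, Push 12
Pop 14 and 12, compute 14 - 12 = 2, push 2
Push 3
Pop 2 and 3, compute 2 * 3 = 6, push 6
Push 11
Pop 6 and 11, compute 6 - 11 = -5, push -5
Stack result: -5

-5


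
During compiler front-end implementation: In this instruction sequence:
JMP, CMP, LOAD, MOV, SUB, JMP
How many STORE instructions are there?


Scanning instruction sequence for STORE:
  Position 1: JMP
  Position 2: CMP
  Position 3: LOAD
  Position 4: MOV
  Position 5: SUB
  Position 6: JMP
Matches at positions: []
Total STORE count: 0

0


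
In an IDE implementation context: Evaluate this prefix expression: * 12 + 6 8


Parsing prefix expression: * 12 + 6 8
Step 1: Innermost operation '+ 6 8'
  6 + 8 = 14
Step 2: Outer operation '* 12 [14]'
  12 * 14 = 168

168


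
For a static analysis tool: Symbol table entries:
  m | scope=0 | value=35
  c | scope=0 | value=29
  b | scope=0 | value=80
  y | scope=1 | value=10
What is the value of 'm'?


Searching symbol table for 'm':
  m | scope=0 | value=35 <- MATCH
  c | scope=0 | value=29
  b | scope=0 | value=80
  y | scope=1 | value=10
Found 'm' at scope 0 with value 35

35


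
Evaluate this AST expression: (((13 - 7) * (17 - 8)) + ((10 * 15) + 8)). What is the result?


Expression: (((13 - 7) * (17 - 8)) + ((10 * 15) + 8))
Evaluating step by step:
  13 - 7 = 6
  17 - 8 = 9
  6 * 9 = 54
  10 * 15 = 150
  150 + 8 = 158
  54 + 158 = 212
Result: 212

212


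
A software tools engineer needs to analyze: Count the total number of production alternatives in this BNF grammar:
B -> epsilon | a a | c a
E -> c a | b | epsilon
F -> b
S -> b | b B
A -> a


Counting alternatives per rule:
  B: 3 alternative(s)
  E: 3 alternative(s)
  F: 1 alternative(s)
  S: 2 alternative(s)
  A: 1 alternative(s)
Sum: 3 + 3 + 1 + 2 + 1 = 10

10


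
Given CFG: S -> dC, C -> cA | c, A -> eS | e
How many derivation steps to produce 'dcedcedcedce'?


Grammar: S -> dC, C -> cA | c, A -> eS | e
Deriving 'dcedcedcedce':
Step 1: S -> dC => dC
Step 2: C -> cA => dcA
Step 3: A -> eS => dceS
Step 4: S -> dC => dcedC
Step 5: C -> cA => dcedcA
Step 6: A -> eS => dcedceS
Step 7: S -> dC => dcedcedC
Step 8: C -> cA => dcedcedcA
Step 9: A -> eS => dcedcedceS
Step 10: S -> dC => dcedcedcedC
Step 11: C -> cA => dcedcedcedcA
Step 12: A -> e => dcedcedcedce
Total derivation steps: 12

12


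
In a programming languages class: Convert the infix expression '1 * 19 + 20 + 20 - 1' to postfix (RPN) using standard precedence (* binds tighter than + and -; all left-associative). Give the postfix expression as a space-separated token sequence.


Applying the shunting-yard algorithm:
  Operand 1 -> output
  Push '*' onto operator stack -> op-stack: [*]
  Operand 19 -> output
  See '+' (prec 1); top '*' (prec 2) >= it -> pop '*' to output
  Push '+' onto operator stack -> op-stack: [+]
  Operand 20 -> output
  See '+' (prec 1); top '+' (prec 1) >= it -> pop '+' to output
  Push '+' onto operator stack -> op-stack: [+]
  Operand 20 -> output
  See '-' (prec 1); top '+' (prec 1) >= it -> pop '+' to output
  Push '-' onto operator stack -> op-stack: [-]
  Operand 1 -> output
  End of input: pop '-' to output
Postfix result: 1 19 * 20 + 20 + 1 -

1 19 * 20 + 20 + 1 -


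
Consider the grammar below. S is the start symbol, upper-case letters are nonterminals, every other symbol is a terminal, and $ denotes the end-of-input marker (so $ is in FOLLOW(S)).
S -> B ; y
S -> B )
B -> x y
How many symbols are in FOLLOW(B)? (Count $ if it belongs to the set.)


S is the start symbol and does not occur in any rule body, so FOLLOW(S) = {$}.
Examining every occurrence of B in a rule body:
  S -> B ; y : B is followed by terminal ';' -> add ';'
  S -> B ) : B is followed by terminal ')' -> add ')'
  B -> x y : B does not occur in the body -> contributes nothing
FOLLOW(B) = {), ;}
Count: 2

2


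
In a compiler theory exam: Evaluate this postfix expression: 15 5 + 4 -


Processing tokens left to right:
Push 15, Push 5
Pop 15 and 5, compute 15 + 5 = 20, push 20
Push 4
Pop 20 and 4, compute 20 - 4 = 16, push 16
Stack result: 16

16


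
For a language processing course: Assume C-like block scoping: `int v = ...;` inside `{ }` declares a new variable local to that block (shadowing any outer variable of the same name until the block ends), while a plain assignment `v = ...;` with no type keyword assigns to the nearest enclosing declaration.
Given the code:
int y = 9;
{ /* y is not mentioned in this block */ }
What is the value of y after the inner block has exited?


Analyzing scoping rules:
Outer scope: declares y = 9
Inner block: y is neither redeclared nor assigned -> unchanged
After the block -> 9
Result: 9

9
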